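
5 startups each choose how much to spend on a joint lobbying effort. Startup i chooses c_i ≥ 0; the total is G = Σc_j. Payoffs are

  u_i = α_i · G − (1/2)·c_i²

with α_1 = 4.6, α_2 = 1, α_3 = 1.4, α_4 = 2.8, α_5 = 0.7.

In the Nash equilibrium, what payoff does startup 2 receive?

Startup i's FOC: ∂u_i/∂c_i = α_i − c_i = 0, so c_i* = α_i.
NE contributions = (4.6, 1, 1.4, 2.8, 0.7); G = 10.5.
u_2 = α_2·G − ½·(c_2)² = 1·10.5 − ½·1² = 10.

10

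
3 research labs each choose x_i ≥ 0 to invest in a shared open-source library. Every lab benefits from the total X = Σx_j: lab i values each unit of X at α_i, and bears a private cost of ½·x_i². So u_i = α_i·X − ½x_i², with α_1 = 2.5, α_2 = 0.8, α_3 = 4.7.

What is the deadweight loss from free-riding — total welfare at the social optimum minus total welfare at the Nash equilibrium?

Lab i's FOC: ∂u_i/∂x_i = α_i − x_i = 0, so x_i* = α_i.
NE contributions = (2.5, 0.8, 4.7); X = 8.
W^NE = (Σα)·X − ½Σα_i² = 8² − ½·28.98 = 49.51.
Planner sets x_i = Σα_j = 8 for every i, so X^SO = 3·8 = 24.
W^SO = (Σα)·X^SO − ½·3·(Σα)² = (3/2)·8² = 96.
Deadweight loss = W^SO − W^NE = 46.49.

46.49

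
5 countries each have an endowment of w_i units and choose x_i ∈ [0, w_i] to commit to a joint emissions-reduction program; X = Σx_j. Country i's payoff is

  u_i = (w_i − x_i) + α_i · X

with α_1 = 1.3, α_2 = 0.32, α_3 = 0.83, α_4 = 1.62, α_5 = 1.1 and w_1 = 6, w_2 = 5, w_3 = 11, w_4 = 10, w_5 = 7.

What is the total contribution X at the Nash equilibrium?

∂u_i/∂x_i = α_i − 1, so country i contributes w_i if α_i > 1, else 0.
α_i > 1 for i ∈ {1, 4, 5}; NE contributions (6, 0, 0, 10, 7), X = 23.

23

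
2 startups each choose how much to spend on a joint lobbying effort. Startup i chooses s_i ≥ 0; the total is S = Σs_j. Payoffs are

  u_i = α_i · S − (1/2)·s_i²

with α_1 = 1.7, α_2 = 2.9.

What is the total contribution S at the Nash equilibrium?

Startup i's FOC: ∂u_i/∂s_i = α_i − s_i = 0, so s_i* = α_i.
NE contributions = (1.7, 2.9); S = 4.6.

4.6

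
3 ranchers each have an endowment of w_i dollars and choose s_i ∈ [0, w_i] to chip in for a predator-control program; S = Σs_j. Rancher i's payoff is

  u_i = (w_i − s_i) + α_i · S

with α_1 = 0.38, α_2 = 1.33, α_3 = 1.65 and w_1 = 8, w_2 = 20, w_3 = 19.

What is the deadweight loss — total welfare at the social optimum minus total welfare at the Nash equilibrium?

∂u_i/∂s_i = α_i − 1, so rancher i contributes w_i if α_i > 1, else 0.
α_i > 1 for i ∈ {2, 3}; NE contributions (0, 20, 19), S = 39.
W^NE = Σw_i − S^NE + (Σα_i)·S^NE = 47 + 2.36·39 = 139.04.
Planner: ∂(Σu_j)/∂s_i = Σα_j − 1 = 2.36 > 0, so everyone contributes w_i; S^SO = 47, W^SO = 47 + 2.36·47 = 157.92.
Deadweight loss = 18.88.

18.88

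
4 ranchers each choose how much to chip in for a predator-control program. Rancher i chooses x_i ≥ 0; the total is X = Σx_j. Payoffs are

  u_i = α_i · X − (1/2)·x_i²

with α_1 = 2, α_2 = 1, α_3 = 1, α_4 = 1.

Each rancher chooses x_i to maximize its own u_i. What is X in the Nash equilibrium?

Rancher i's FOC: ∂u_i/∂x_i = α_i − x_i = 0, so x_i* = α_i.
NE contributions = (2, 1, 1, 1); X = 5.

5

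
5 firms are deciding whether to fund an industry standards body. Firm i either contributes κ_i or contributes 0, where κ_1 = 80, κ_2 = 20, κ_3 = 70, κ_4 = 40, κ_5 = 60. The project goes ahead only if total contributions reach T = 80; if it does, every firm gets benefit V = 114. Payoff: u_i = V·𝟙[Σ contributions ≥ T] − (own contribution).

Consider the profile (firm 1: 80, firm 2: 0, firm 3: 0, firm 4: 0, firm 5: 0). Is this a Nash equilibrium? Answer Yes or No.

Yes

Total = 80 ≥ 80: provided.
Firm 1 (pledges 80, payoff 34): dropping to 0 → total 0, payoff 0. No gain.
Firm 2 (pledges 0, payoff 114): pledging 20 → total 100, payoff 94. No gain.
Firm 3 (pledges 0, payoff 114): pledging 70 → total 150, payoff 44. No gain.
Firm 4 (pledges 0, payoff 114): pledging 40 → total 120, payoff 74. No gain.
Firm 5 (pledges 0, payoff 114): pledging 60 → total 140, payoff 54. No gain.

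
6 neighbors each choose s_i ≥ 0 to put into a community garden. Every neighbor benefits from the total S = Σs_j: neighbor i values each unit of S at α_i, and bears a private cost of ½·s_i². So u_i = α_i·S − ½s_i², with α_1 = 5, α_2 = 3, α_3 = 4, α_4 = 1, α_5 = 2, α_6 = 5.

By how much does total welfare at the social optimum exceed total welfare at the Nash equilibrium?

840

Neighbor i's FOC: ∂u_i/∂s_i = α_i − s_i = 0, so s_i* = α_i.
NE contributions = (5, 3, 4, 1, 2, 5); S = 20.
W^NE = (Σα)·S − ½Σα_i² = 20² − ½·80 = 360.
Planner sets s_i = Σα_j = 20 for every i, so S^SO = 6·20 = 120.
W^SO = (Σα)·S^SO − ½·6·(Σα)² = (6/2)·20² = 1200.
Deadweight loss = W^SO − W^NE = 840.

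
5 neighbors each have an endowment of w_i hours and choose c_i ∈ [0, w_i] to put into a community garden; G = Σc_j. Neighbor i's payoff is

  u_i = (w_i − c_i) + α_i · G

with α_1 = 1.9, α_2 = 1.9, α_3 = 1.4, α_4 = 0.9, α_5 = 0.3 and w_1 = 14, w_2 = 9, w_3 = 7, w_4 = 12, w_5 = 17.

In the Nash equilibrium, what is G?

∂u_i/∂c_i = α_i − 1, so neighbor i contributes w_i if α_i > 1, else 0.
α_i > 1 for i ∈ {1, 2, 3}; NE contributions (14, 9, 7, 0, 0), G = 30.

30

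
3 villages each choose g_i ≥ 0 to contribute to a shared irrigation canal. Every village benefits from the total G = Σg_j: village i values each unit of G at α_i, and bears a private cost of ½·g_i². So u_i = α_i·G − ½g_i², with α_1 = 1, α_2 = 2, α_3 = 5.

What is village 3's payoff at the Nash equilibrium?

Village i's FOC: ∂u_i/∂g_i = α_i − g_i = 0, so g_i* = α_i.
NE contributions = (1, 2, 5); G = 8.
u_3 = α_3·G − ½·(g_3)² = 5·8 − ½·5² = 27.5.

27.5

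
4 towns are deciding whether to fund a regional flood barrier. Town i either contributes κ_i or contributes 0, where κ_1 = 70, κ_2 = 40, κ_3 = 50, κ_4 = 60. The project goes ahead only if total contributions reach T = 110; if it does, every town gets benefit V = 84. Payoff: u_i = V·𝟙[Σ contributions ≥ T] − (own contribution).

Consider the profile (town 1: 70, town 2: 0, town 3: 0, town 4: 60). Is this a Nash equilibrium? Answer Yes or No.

Yes

Total = 130 ≥ 110: provided.
Town 1 (pledges 70, payoff 14): dropping to 0 → total 60, payoff 0. No gain.
Town 2 (pledges 0, payoff 84): pledging 40 → total 170, payoff 44. No gain.
Town 3 (pledges 0, payoff 84): pledging 50 → total 180, payoff 34. No gain.
Town 4 (pledges 60, payoff 24): dropping to 0 → total 70, payoff 0. No gain.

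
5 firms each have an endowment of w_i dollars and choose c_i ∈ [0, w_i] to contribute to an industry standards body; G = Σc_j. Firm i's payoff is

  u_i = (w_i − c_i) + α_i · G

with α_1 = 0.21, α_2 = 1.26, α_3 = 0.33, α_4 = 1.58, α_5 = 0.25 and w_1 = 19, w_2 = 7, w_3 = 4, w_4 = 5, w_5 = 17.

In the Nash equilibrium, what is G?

∂u_i/∂c_i = α_i − 1, so firm i contributes w_i if α_i > 1, else 0.
α_i > 1 for i ∈ {2, 4}; NE contributions (0, 7, 0, 5, 0), G = 12.

12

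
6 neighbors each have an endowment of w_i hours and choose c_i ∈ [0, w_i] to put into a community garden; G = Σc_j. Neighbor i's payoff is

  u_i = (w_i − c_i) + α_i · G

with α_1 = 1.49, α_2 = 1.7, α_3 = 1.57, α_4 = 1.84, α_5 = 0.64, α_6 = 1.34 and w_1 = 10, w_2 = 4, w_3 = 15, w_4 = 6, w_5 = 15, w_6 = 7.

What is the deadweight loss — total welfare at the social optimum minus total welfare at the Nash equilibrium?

∂u_i/∂c_i = α_i − 1, so neighbor i contributes w_i if α_i > 1, else 0.
α_i > 1 for i ∈ {1, 2, 3, 4, 6}; NE contributions (10, 4, 15, 6, 0, 7), G = 42.
W^NE = Σw_i − G^NE + (Σα_i)·G^NE = 57 + 7.58·42 = 375.36.
Planner: ∂(Σu_j)/∂c_i = Σα_j − 1 = 7.58 > 0, so everyone contributes w_i; G^SO = 57, W^SO = 57 + 7.58·57 = 489.06.
Deadweight loss = 113.7.

113.7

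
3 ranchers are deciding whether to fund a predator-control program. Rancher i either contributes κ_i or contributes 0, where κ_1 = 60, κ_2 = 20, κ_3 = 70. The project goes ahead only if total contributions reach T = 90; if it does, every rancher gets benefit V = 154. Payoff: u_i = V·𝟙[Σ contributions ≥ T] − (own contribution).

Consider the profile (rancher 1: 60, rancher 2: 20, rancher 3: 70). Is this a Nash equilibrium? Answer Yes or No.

Total = 150 ≥ 90: provided.
Rancher 1 (pledges 60, payoff 94): dropping to 0 → total 90, payoff 154. Profitable deviation.

No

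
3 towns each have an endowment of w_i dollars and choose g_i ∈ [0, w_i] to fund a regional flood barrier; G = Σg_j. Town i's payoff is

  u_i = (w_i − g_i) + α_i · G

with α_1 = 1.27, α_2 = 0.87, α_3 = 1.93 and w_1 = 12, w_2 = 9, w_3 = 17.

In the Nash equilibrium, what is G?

29

∂u_i/∂g_i = α_i − 1, so town i contributes w_i if α_i > 1, else 0.
α_i > 1 for i ∈ {1, 3}; NE contributions (12, 0, 17), G = 29.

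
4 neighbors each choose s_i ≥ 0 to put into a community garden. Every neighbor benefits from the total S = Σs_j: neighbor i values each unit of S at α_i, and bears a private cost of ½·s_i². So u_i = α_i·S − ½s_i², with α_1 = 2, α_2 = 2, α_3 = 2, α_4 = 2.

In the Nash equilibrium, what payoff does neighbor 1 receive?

14

Neighbor i's FOC: ∂u_i/∂s_i = α_i − s_i = 0, so s_i* = α_i.
NE contributions = (2, 2, 2, 2); S = 8.
u_1 = α_1·S − ½·(s_1)² = 2·8 − ½·2² = 14.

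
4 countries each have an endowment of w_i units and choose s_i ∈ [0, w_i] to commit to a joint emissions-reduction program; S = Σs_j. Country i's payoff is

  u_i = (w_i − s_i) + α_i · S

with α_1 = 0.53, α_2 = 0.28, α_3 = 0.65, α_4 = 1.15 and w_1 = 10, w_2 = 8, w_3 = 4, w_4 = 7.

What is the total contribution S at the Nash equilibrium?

7

∂u_i/∂s_i = α_i − 1, so country i contributes w_i if α_i > 1, else 0.
α_i > 1 for i ∈ {4}; NE contributions (0, 0, 0, 7), S = 7.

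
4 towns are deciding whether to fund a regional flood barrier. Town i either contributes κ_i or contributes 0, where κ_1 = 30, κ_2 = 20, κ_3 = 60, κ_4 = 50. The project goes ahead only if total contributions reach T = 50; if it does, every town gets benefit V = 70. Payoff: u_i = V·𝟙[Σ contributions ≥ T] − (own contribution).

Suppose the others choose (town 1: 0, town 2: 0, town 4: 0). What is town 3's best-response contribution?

60

Others' total = 0. Contributing 60 brings total to 60 ≥ 50: gain V − κ_3 = 10.
Best response: 60.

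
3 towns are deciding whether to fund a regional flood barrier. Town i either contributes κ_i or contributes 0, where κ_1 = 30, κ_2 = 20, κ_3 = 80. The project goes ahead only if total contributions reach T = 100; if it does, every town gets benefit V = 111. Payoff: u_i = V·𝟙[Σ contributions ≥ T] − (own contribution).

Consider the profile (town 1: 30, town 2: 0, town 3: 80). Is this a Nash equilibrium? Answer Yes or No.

Total = 110 ≥ 100: provided.
Town 1 (pledges 30, payoff 81): dropping to 0 → total 80, payoff 0. No gain.
Town 2 (pledges 0, payoff 111): pledging 20 → total 130, payoff 91. No gain.
Town 3 (pledges 80, payoff 31): dropping to 0 → total 30, payoff 0. No gain.

Yes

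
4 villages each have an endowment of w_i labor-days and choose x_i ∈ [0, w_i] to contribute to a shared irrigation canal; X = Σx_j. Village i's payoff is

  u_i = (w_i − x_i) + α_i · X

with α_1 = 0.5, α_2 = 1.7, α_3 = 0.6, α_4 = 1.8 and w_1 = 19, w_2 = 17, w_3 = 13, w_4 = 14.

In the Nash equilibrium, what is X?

31

∂u_i/∂x_i = α_i − 1, so village i contributes w_i if α_i > 1, else 0.
α_i > 1 for i ∈ {2, 4}; NE contributions (0, 17, 0, 14), X = 31.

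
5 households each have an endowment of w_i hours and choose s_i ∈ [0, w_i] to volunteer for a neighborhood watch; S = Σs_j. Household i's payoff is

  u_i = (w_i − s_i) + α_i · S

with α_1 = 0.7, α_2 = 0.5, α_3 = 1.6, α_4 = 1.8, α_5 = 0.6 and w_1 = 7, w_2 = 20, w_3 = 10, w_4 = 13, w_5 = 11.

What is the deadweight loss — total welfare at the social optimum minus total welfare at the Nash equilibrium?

159.6

∂u_i/∂s_i = α_i − 1, so household i contributes w_i if α_i > 1, else 0.
α_i > 1 for i ∈ {3, 4}; NE contributions (0, 0, 10, 13, 0), S = 23.
W^NE = Σw_i − S^NE + (Σα_i)·S^NE = 61 + 4.2·23 = 157.6.
Planner: ∂(Σu_j)/∂s_i = Σα_j − 1 = 4.2 > 0, so everyone contributes w_i; S^SO = 61, W^SO = 61 + 4.2·61 = 317.2.
Deadweight loss = 159.6.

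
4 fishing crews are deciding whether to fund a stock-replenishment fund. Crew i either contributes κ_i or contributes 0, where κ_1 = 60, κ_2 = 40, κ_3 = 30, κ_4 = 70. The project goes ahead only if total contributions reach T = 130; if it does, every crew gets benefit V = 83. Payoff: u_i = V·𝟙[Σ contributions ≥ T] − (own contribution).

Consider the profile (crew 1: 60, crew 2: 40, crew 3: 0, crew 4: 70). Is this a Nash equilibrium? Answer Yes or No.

No

Total = 170 ≥ 130: provided.
Crew 1 (pledges 60, payoff 23): dropping to 0 → total 110, payoff 0. No gain.
Crew 2 (pledges 40, payoff 43): dropping to 0 → total 130, payoff 83. Profitable deviation.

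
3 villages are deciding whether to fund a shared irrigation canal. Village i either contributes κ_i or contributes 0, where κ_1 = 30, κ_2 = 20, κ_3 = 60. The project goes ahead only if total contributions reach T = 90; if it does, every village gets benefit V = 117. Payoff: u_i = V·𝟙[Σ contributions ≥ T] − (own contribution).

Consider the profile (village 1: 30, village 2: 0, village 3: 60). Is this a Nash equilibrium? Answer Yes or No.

Yes

Total = 90 ≥ 90: provided.
Village 1 (pledges 30, payoff 87): dropping to 0 → total 60, payoff 0. No gain.
Village 2 (pledges 0, payoff 117): pledging 20 → total 110, payoff 97. No gain.
Village 3 (pledges 60, payoff 57): dropping to 0 → total 30, payoff 0. No gain.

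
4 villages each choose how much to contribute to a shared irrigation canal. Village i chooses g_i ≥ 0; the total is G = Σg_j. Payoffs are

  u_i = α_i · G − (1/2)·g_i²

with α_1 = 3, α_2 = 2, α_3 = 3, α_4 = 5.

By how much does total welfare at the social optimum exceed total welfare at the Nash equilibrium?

Village i's FOC: ∂u_i/∂g_i = α_i − g_i = 0, so g_i* = α_i.
NE contributions = (3, 2, 3, 5); G = 13.
W^NE = (Σα)·G − ½Σα_i² = 13² − ½·47 = 145.5.
Planner sets g_i = Σα_j = 13 for every i, so G^SO = 4·13 = 52.
W^SO = (Σα)·G^SO − ½·4·(Σα)² = (4/2)·13² = 338.
Deadweight loss = W^SO − W^NE = 192.5.

192.5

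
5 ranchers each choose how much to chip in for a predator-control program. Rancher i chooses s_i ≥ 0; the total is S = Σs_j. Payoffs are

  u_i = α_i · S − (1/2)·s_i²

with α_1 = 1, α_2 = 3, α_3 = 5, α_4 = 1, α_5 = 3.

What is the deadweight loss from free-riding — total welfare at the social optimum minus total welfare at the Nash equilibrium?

276

Rancher i's FOC: ∂u_i/∂s_i = α_i − s_i = 0, so s_i* = α_i.
NE contributions = (1, 3, 5, 1, 3); S = 13.
W^NE = (Σα)·S − ½Σα_i² = 13² − ½·45 = 146.5.
Planner sets s_i = Σα_j = 13 for every i, so S^SO = 5·13 = 65.
W^SO = (Σα)·S^SO − ½·5·(Σα)² = (5/2)·13² = 422.5.
Deadweight loss = W^SO − W^NE = 276.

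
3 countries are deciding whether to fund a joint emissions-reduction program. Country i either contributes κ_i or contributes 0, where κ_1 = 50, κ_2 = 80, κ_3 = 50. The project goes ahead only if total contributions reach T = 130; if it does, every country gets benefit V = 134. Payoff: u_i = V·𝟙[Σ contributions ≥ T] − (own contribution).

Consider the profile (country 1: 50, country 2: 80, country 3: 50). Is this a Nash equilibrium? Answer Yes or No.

Total = 180 ≥ 130: provided.
Country 1 (pledges 50, payoff 84): dropping to 0 → total 130, payoff 134. Profitable deviation.

No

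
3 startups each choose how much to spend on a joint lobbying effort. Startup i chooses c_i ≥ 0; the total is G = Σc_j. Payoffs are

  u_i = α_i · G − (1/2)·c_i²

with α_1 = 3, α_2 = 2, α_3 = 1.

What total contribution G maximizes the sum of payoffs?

Planner FOC: ∂(Σu_j)/∂c_i = (Σα_j) − c_i = 0, so c_i^SO = Σα_j = 6 for every i; G^SO = 18.

18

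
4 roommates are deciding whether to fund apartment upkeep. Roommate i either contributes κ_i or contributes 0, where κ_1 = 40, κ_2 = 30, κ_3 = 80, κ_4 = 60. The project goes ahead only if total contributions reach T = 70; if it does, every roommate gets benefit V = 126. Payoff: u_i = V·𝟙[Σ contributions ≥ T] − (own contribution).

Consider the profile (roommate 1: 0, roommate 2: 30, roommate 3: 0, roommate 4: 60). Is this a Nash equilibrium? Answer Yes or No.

Total = 90 ≥ 70: provided.
Roommate 1 (pledges 0, payoff 126): pledging 40 → total 130, payoff 86. No gain.
Roommate 2 (pledges 30, payoff 96): dropping to 0 → total 60, payoff 0. No gain.
Roommate 3 (pledges 0, payoff 126): pledging 80 → total 170, payoff 46. No gain.
Roommate 4 (pledges 60, payoff 66): dropping to 0 → total 30, payoff 0. No gain.

Yes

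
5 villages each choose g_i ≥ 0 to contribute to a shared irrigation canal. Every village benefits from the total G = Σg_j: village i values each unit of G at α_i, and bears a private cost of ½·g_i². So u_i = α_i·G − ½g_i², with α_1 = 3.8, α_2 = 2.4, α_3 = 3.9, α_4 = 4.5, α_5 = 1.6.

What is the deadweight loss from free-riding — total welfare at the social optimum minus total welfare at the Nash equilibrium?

422.77

Village i's FOC: ∂u_i/∂g_i = α_i − g_i = 0, so g_i* = α_i.
NE contributions = (3.8, 2.4, 3.9, 4.5, 1.6); G = 16.2.
W^NE = (Σα)·G − ½Σα_i² = 16.2² − ½·58.22 = 233.33.
Planner sets g_i = Σα_j = 16.2 for every i, so G^SO = 5·16.2 = 81.
W^SO = (Σα)·G^SO − ½·5·(Σα)² = (5/2)·16.2² = 656.1.
Deadweight loss = W^SO − W^NE = 422.77.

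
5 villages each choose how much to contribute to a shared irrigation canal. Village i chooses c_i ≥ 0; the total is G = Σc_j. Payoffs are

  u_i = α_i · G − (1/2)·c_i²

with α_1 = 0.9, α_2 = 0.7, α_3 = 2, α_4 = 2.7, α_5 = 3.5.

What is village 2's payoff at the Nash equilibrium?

6.615

Village i's FOC: ∂u_i/∂c_i = α_i − c_i = 0, so c_i* = α_i.
NE contributions = (0.9, 0.7, 2, 2.7, 3.5); G = 9.8.
u_2 = α_2·G − ½·(c_2)² = 0.7·9.8 − ½·0.7² = 6.615.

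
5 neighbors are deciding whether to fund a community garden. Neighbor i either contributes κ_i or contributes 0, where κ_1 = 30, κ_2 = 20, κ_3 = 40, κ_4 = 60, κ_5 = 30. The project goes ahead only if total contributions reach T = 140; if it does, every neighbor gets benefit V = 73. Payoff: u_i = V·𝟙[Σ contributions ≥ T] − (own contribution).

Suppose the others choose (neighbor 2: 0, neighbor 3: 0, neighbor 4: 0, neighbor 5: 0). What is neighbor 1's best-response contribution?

Others' total = 0. Even contributing 30 gives 30 < 140: no benefit either way.
Best response: 0.

0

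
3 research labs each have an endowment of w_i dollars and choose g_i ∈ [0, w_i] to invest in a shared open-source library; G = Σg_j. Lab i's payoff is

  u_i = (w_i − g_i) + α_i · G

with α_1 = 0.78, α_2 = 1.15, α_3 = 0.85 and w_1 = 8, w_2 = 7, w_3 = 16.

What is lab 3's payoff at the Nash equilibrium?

∂u_i/∂g_i = α_i − 1, so lab i contributes w_i if α_i > 1, else 0.
α_i > 1 for i ∈ {2}; NE contributions (0, 7, 0), G = 7.
u_3 = (16 − 0) + 0.85·7 = 21.95.

21.95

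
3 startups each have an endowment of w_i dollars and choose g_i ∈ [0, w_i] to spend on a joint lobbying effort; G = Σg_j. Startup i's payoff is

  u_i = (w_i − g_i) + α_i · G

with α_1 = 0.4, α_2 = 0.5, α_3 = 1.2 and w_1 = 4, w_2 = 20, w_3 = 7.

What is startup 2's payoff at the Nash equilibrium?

23.5

∂u_i/∂g_i = α_i − 1, so startup i contributes w_i if α_i > 1, else 0.
α_i > 1 for i ∈ {3}; NE contributions (0, 0, 7), G = 7.
u_2 = (20 − 0) + 0.5·7 = 23.5.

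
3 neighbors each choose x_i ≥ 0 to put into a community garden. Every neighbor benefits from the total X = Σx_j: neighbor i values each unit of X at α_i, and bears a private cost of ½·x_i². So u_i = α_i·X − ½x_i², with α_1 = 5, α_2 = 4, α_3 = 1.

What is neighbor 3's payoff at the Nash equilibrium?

Neighbor i's FOC: ∂u_i/∂x_i = α_i − x_i = 0, so x_i* = α_i.
NE contributions = (5, 4, 1); X = 10.
u_3 = α_3·X − ½·(x_3)² = 1·10 − ½·1² = 9.5.

9.5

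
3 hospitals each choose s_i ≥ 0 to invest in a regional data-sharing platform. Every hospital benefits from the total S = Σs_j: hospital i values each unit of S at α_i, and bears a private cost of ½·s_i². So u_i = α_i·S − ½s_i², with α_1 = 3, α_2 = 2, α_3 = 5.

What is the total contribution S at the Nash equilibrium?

10

Hospital i's FOC: ∂u_i/∂s_i = α_i − s_i = 0, so s_i* = α_i.
NE contributions = (3, 2, 5); S = 10.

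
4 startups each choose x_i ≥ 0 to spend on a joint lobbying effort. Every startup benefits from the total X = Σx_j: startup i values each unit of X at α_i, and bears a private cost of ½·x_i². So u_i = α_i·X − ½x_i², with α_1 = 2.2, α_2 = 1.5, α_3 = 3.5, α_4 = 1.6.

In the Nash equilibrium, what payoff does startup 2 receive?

Startup i's FOC: ∂u_i/∂x_i = α_i − x_i = 0, so x_i* = α_i.
NE contributions = (2.2, 1.5, 3.5, 1.6); X = 8.8.
u_2 = α_2·X − ½·(x_2)² = 1.5·8.8 − ½·1.5² = 12.075.

12.075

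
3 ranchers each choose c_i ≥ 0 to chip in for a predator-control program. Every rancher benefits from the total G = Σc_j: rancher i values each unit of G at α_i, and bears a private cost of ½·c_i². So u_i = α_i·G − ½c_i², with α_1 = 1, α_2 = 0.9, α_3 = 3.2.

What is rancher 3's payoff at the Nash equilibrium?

11.2

Rancher i's FOC: ∂u_i/∂c_i = α_i − c_i = 0, so c_i* = α_i.
NE contributions = (1, 0.9, 3.2); G = 5.1.
u_3 = α_3·G − ½·(c_3)² = 3.2·5.1 − ½·3.2² = 11.2.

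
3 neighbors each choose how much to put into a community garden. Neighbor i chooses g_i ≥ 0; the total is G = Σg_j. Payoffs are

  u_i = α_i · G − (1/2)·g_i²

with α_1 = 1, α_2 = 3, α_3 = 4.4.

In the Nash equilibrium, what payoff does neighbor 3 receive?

27.28

Neighbor i's FOC: ∂u_i/∂g_i = α_i − g_i = 0, so g_i* = α_i.
NE contributions = (1, 3, 4.4); G = 8.4.
u_3 = α_3·G − ½·(g_3)² = 4.4·8.4 − ½·4.4² = 27.28.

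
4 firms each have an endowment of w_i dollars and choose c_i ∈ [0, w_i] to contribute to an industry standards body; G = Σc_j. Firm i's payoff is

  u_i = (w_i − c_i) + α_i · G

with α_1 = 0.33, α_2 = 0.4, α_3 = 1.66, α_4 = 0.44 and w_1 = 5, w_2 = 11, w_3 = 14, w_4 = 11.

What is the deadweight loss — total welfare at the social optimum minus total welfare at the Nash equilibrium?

49.41

∂u_i/∂c_i = α_i − 1, so firm i contributes w_i if α_i > 1, else 0.
α_i > 1 for i ∈ {3}; NE contributions (0, 0, 14, 0), G = 14.
W^NE = Σw_i − G^NE + (Σα_i)·G^NE = 41 + 1.83·14 = 66.62.
Planner: ∂(Σu_j)/∂c_i = Σα_j − 1 = 1.83 > 0, so everyone contributes w_i; G^SO = 41, W^SO = 41 + 1.83·41 = 116.03.
Deadweight loss = 49.41.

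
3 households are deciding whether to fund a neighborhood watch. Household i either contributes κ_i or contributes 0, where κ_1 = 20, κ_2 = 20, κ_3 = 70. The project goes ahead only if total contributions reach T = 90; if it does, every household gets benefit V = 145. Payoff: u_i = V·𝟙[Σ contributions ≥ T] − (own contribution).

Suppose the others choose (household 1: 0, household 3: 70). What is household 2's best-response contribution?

20

Others' total = 70. Contributing 20 brings total to 90 ≥ 90: gain V − κ_2 = 125.
Best response: 20.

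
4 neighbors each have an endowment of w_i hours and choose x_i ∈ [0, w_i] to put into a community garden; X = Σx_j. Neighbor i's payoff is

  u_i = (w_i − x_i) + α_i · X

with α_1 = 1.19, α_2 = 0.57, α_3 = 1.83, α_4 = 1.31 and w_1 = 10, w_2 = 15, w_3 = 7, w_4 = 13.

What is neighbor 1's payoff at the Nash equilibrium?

∂u_i/∂x_i = α_i − 1, so neighbor i contributes w_i if α_i > 1, else 0.
α_i > 1 for i ∈ {1, 3, 4}; NE contributions (10, 0, 7, 13), X = 30.
u_1 = (10 − 10) + 1.19·30 = 35.7.

35.7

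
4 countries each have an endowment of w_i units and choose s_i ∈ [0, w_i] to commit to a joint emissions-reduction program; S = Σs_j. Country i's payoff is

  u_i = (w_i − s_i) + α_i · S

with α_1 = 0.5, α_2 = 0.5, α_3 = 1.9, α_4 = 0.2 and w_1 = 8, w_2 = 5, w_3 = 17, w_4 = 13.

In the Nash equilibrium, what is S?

17

∂u_i/∂s_i = α_i − 1, so country i contributes w_i if α_i > 1, else 0.
α_i > 1 for i ∈ {3}; NE contributions (0, 0, 17, 0), S = 17.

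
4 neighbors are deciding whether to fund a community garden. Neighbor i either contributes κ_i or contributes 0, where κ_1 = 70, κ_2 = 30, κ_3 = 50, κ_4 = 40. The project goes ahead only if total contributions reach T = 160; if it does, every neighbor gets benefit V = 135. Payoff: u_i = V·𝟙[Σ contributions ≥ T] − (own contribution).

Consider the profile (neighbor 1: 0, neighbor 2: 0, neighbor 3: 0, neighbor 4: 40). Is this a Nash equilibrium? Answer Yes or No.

No

Total = 40 < 160: not provided.
Neighbor 1 (pledges 0, payoff 0): pledging 70 → total 110, payoff -70. No gain.
Neighbor 2 (pledges 0, payoff 0): pledging 30 → total 70, payoff -30. No gain.
Neighbor 3 (pledges 0, payoff 0): pledging 50 → total 90, payoff -50. No gain.
Neighbor 4 (pledges 40, payoff -40): dropping to 0 → total 0, payoff 0. Profitable deviation.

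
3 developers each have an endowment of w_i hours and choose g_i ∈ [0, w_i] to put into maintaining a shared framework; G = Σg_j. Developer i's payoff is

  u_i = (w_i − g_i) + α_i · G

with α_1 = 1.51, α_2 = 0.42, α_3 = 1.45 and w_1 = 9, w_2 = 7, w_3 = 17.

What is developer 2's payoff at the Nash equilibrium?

17.92

∂u_i/∂g_i = α_i − 1, so developer i contributes w_i if α_i > 1, else 0.
α_i > 1 for i ∈ {1, 3}; NE contributions (9, 0, 17), G = 26.
u_2 = (7 − 0) + 0.42·26 = 17.92.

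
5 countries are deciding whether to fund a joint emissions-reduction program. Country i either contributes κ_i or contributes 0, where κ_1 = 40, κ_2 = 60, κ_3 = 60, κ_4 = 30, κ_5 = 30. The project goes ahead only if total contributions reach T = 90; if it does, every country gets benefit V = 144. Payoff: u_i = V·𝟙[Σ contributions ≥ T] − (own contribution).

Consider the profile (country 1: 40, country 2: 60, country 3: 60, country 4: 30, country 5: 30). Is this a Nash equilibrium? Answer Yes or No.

No

Total = 220 ≥ 90: provided.
Country 1 (pledges 40, payoff 104): dropping to 0 → total 180, payoff 144. Profitable deviation.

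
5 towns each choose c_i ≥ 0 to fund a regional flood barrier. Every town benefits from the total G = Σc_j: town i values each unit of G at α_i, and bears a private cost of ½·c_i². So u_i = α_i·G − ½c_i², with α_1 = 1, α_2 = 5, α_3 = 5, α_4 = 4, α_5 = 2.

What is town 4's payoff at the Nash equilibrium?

60

Town i's FOC: ∂u_i/∂c_i = α_i − c_i = 0, so c_i* = α_i.
NE contributions = (1, 5, 5, 4, 2); G = 17.
u_4 = α_4·G − ½·(c_4)² = 4·17 − ½·4² = 60.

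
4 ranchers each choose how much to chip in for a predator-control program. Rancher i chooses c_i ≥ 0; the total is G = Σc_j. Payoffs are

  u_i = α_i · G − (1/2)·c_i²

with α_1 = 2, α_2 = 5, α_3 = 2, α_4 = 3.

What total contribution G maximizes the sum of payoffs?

48

Planner FOC: ∂(Σu_j)/∂c_i = (Σα_j) − c_i = 0, so c_i^SO = Σα_j = 12 for every i; G^SO = 48.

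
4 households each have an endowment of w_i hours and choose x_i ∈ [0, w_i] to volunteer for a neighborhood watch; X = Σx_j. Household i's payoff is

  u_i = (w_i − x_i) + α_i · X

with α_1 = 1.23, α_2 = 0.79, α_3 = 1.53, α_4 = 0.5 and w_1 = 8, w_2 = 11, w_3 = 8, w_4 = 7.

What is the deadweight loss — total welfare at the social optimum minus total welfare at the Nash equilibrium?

∂u_i/∂x_i = α_i − 1, so household i contributes w_i if α_i > 1, else 0.
α_i > 1 for i ∈ {1, 3}; NE contributions (8, 0, 8, 0), X = 16.
W^NE = Σw_i − X^NE + (Σα_i)·X^NE = 34 + 3.05·16 = 82.8.
Planner: ∂(Σu_j)/∂x_i = Σα_j − 1 = 3.05 > 0, so everyone contributes w_i; X^SO = 34, W^SO = 34 + 3.05·34 = 137.7.
Deadweight loss = 54.9.

54.9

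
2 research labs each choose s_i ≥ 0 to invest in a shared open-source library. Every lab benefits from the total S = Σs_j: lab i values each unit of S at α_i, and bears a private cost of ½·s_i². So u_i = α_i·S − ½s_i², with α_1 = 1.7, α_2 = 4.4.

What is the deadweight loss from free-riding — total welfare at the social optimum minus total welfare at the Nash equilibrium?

11.125

Lab i's FOC: ∂u_i/∂s_i = α_i − s_i = 0, so s_i* = α_i.
NE contributions = (1.7, 4.4); S = 6.1.
W^NE = (Σα)·S − ½Σα_i² = 6.1² − ½·22.25 = 26.085.
Planner sets s_i = Σα_j = 6.1 for every i, so S^SO = 2·6.1 = 12.2.
W^SO = (Σα)·S^SO − ½·2·(Σα)² = (2/2)·6.1² = 37.21.
Deadweight loss = W^SO − W^NE = 11.125.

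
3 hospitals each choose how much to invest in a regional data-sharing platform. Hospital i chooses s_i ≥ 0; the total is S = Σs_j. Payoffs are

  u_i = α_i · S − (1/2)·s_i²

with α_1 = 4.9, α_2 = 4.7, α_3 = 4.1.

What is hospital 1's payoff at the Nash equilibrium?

55.125

Hospital i's FOC: ∂u_i/∂s_i = α_i − s_i = 0, so s_i* = α_i.
NE contributions = (4.9, 4.7, 4.1); S = 13.7.
u_1 = α_1·S − ½·(s_1)² = 4.9·13.7 − ½·4.9² = 55.125.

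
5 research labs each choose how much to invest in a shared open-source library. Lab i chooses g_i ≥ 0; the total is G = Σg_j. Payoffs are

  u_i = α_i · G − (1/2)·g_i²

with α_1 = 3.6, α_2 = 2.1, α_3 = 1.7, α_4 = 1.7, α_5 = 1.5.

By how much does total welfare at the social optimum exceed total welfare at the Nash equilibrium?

Lab i's FOC: ∂u_i/∂g_i = α_i − g_i = 0, so g_i* = α_i.
NE contributions = (3.6, 2.1, 1.7, 1.7, 1.5); G = 10.6.
W^NE = (Σα)·G − ½Σα_i² = 10.6² − ½·25.4 = 99.66.
Planner sets g_i = Σα_j = 10.6 for every i, so G^SO = 5·10.6 = 53.
W^SO = (Σα)·G^SO − ½·5·(Σα)² = (5/2)·10.6² = 280.9.
Deadweight loss = W^SO − W^NE = 181.24.

181.24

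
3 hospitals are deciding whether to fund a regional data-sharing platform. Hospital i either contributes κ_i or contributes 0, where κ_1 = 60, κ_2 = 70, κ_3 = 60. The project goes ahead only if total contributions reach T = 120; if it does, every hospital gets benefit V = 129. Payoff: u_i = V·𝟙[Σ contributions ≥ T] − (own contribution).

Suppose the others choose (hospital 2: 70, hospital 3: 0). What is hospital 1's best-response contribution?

Others' total = 70. Contributing 60 brings total to 130 ≥ 120: gain V − κ_1 = 69.
Best response: 60.

60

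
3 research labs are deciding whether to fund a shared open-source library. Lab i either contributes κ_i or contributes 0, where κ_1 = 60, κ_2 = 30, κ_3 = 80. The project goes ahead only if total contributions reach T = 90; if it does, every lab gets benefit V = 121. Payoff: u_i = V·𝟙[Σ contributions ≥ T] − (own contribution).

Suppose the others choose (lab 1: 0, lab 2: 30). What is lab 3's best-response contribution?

Others' total = 30. Contributing 80 brings total to 110 ≥ 90: gain V − κ_3 = 41.
Best response: 80.

80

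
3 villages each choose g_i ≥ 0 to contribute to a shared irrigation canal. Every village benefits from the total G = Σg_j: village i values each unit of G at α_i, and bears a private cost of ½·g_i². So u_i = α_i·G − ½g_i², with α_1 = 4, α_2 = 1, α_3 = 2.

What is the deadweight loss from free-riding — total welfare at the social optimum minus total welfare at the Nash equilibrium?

Village i's FOC: ∂u_i/∂g_i = α_i − g_i = 0, so g_i* = α_i.
NE contributions = (4, 1, 2); G = 7.
W^NE = (Σα)·G − ½Σα_i² = 7² − ½·21 = 38.5.
Planner sets g_i = Σα_j = 7 for every i, so G^SO = 3·7 = 21.
W^SO = (Σα)·G^SO − ½·3·(Σα)² = (3/2)·7² = 73.5.
Deadweight loss = W^SO − W^NE = 35.

35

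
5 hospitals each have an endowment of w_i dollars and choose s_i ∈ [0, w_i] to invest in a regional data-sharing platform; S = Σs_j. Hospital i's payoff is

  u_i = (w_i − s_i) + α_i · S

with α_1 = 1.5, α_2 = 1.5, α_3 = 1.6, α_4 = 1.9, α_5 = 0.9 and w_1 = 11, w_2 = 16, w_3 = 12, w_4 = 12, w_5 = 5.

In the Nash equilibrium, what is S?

51

∂u_i/∂s_i = α_i − 1, so hospital i contributes w_i if α_i > 1, else 0.
α_i > 1 for i ∈ {1, 2, 3, 4}; NE contributions (11, 16, 12, 12, 0), S = 51.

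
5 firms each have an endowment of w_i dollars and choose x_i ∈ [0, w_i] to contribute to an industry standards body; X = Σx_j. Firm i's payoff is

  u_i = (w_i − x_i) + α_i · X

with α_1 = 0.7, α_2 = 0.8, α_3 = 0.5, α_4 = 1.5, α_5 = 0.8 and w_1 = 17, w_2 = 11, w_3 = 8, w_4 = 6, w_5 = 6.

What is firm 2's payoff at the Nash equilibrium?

∂u_i/∂x_i = α_i − 1, so firm i contributes w_i if α_i > 1, else 0.
α_i > 1 for i ∈ {4}; NE contributions (0, 0, 0, 6, 0), X = 6.
u_2 = (11 − 0) + 0.8·6 = 15.8.

15.8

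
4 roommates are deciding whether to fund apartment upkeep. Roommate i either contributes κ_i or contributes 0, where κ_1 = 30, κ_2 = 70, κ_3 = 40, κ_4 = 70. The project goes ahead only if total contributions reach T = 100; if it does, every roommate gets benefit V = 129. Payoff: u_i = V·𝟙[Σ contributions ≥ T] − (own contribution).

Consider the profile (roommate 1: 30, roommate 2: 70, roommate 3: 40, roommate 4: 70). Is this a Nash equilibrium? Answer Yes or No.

No

Total = 210 ≥ 100: provided.
Roommate 1 (pledges 30, payoff 99): dropping to 0 → total 180, payoff 129. Profitable deviation.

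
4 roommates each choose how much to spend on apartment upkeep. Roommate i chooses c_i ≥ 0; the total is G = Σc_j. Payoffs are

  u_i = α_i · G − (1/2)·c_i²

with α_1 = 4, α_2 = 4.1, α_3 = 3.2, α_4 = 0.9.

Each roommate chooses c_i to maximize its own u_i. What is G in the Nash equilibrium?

Roommate i's FOC: ∂u_i/∂c_i = α_i − c_i = 0, so c_i* = α_i.
NE contributions = (4, 4.1, 3.2, 0.9); G = 12.2.

12.2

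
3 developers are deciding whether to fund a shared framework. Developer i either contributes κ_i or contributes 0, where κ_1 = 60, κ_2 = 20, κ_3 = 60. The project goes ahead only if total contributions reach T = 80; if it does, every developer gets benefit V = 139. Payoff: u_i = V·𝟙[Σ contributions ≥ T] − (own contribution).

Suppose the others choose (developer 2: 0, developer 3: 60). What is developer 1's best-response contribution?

Others' total = 60. Contributing 60 brings total to 120 ≥ 80: gain V − κ_1 = 79.
Best response: 60.

60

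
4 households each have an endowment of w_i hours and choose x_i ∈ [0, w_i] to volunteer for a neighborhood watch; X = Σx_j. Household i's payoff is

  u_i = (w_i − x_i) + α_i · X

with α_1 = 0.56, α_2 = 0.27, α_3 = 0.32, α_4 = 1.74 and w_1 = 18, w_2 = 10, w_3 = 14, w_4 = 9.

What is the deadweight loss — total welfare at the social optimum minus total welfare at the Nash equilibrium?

79.38

∂u_i/∂x_i = α_i − 1, so household i contributes w_i if α_i > 1, else 0.
α_i > 1 for i ∈ {4}; NE contributions (0, 0, 0, 9), X = 9.
W^NE = Σw_i − X^NE + (Σα_i)·X^NE = 51 + 1.89·9 = 68.01.
Planner: ∂(Σu_j)/∂x_i = Σα_j − 1 = 1.89 > 0, so everyone contributes w_i; X^SO = 51, W^SO = 51 + 1.89·51 = 147.39.
Deadweight loss = 79.38.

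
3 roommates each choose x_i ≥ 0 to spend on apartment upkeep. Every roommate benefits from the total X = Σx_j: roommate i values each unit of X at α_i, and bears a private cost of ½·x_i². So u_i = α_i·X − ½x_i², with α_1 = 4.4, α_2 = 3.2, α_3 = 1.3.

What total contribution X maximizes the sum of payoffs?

Planner FOC: ∂(Σu_j)/∂x_i = (Σα_j) − x_i = 0, so x_i^SO = Σα_j = 8.9 for every i; X^SO = 26.7.

26.7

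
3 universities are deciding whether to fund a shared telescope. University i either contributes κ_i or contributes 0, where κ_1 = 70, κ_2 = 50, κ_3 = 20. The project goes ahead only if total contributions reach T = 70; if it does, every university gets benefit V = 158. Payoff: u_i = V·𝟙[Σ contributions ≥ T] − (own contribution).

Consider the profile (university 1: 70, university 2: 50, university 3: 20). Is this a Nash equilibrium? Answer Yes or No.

No

Total = 140 ≥ 70: provided.
University 1 (pledges 70, payoff 88): dropping to 0 → total 70, payoff 158. Profitable deviation.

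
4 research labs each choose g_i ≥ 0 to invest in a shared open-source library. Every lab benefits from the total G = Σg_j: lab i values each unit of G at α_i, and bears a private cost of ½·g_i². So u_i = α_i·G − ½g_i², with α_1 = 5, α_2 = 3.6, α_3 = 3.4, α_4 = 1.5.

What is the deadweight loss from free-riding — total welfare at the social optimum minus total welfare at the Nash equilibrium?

Lab i's FOC: ∂u_i/∂g_i = α_i − g_i = 0, so g_i* = α_i.
NE contributions = (5, 3.6, 3.4, 1.5); G = 13.5.
W^NE = (Σα)·G − ½Σα_i² = 13.5² − ½·51.77 = 156.365.
Planner sets g_i = Σα_j = 13.5 for every i, so G^SO = 4·13.5 = 54.
W^SO = (Σα)·G^SO − ½·4·(Σα)² = (4/2)·13.5² = 364.5.
Deadweight loss = W^SO − W^NE = 208.135.

208.135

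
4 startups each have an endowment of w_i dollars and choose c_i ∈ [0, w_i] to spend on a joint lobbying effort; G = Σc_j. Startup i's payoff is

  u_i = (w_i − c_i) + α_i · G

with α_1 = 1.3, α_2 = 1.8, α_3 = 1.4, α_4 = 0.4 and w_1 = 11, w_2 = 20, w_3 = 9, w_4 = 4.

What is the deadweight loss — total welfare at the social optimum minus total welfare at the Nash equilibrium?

15.6

∂u_i/∂c_i = α_i − 1, so startup i contributes w_i if α_i > 1, else 0.
α_i > 1 for i ∈ {1, 2, 3}; NE contributions (11, 20, 9, 0), G = 40.
W^NE = Σw_i − G^NE + (Σα_i)·G^NE = 44 + 3.9·40 = 200.
Planner: ∂(Σu_j)/∂c_i = Σα_j − 1 = 3.9 > 0, so everyone contributes w_i; G^SO = 44, W^SO = 44 + 3.9·44 = 215.6.
Deadweight loss = 15.6.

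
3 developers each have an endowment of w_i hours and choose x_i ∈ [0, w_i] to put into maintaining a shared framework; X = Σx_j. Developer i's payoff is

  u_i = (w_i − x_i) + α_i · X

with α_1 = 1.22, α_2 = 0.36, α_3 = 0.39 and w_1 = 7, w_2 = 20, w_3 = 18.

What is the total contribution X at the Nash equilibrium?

∂u_i/∂x_i = α_i − 1, so developer i contributes w_i if α_i > 1, else 0.
α_i > 1 for i ∈ {1}; NE contributions (7, 0, 0), X = 7.

7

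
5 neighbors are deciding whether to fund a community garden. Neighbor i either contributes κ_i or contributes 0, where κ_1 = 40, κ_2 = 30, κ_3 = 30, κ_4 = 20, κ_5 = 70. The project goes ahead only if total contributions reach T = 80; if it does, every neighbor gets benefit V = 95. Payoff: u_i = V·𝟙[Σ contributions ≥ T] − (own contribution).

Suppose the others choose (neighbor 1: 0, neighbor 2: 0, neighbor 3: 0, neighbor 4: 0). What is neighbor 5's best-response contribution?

0

Others' total = 0. Even contributing 70 gives 70 < 80: no benefit either way.
Best response: 0.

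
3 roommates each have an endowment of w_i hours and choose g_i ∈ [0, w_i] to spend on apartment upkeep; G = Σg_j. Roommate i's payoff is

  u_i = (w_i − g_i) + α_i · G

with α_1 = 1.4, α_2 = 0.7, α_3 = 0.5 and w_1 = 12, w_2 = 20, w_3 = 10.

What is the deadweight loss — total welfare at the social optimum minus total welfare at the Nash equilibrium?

48

∂u_i/∂g_i = α_i − 1, so roommate i contributes w_i if α_i > 1, else 0.
α_i > 1 for i ∈ {1}; NE contributions (12, 0, 0), G = 12.
W^NE = Σw_i − G^NE + (Σα_i)·G^NE = 42 + 1.6·12 = 61.2.
Planner: ∂(Σu_j)/∂g_i = Σα_j − 1 = 1.6 > 0, so everyone contributes w_i; G^SO = 42, W^SO = 42 + 1.6·42 = 109.2.
Deadweight loss = 48.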